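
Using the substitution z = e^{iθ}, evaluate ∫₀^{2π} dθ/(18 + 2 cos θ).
Let J = ∫₀^{2π} dθ/(18 + 2 cos θ).
Put z = e^{iθ}: then cos θ = (z + 1/z)/2, dθ = dz/(iz), and z runs once counterclockwise around |z| = 1:
  J = ∮_{|z|=1} 1/(18 + 2*(z + 1/z)/2) · dz/(iz) = (2/i) ∮_{|z|=1} dz/(2*z^2 + 36*z + 2).
The roots of 2*z^2 + 36*z + 2 are z = (-18 ± sqrt(18^2 - 2^2))/2, with sqrt(320) = 8*sqrt(5); their product is 1, so only z₊ = -9 + 4*sqrt(5) lies inside the unit circle (z₋ = -9 - 4*sqrt(5) lies outside).
z₊ is a simple zero of q(z) = 2*z^2 + 36*z + 2, so Res(1/q, z₊) = 1/q'(z₊) with q'(z) = 4*z + 36; and q'(z₊) = 2*(z₊ - z₋) = 16*sqrt(5).
Therefore J = (2/i) · 2πi · 1/(16*sqrt(5)) = 2*pi/(8*sqrt(5)) = sqrt(5)*pi/20

Final answer: sqrt(5)*pi/20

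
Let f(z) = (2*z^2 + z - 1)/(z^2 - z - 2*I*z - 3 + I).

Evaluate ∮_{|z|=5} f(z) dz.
By the residue theorem, ∮_C f(z) dz = 2πi · (sum of the residues of f at the poles inside |z| = 5).

The denominator factors as (z - 2 - I)*(z + 1 - I), so the singularities of f are simple poles at z = 2 + I, z = -1 + I.
  |2 + I|² = 5 < 25 = 5², so this pole is inside the contour.
  |-1 + I|² = 2 < 25 = 5², so this pole is inside the contour.

With P(z) = 2*z^2 + z - 1 and Q(z) = z^2 - z - 2*I*z - 3 + I, each pole is simple, so Res(f, z₀) = P(z₀)/Q'(z₀) with Q'(z) = 2*z - 1 - 2*I.
  Res(f, 2 + I) = P(2 + I)/Q'(2 + I) = (7 + 9*I)/(3) = 7/3 + 3*I
  Res(f, -1 + I) = P(-1 + I)/Q'(-1 + I) = (-2 - 3*I)/(-3) = 2/3 + I

Sum of residues inside C: 3 + 4*I
∮_C f(z) dz = 2πi · (3 + 4*I) = pi*(-8 + 6*I)

Final answer: pi*(-8 + 6*I)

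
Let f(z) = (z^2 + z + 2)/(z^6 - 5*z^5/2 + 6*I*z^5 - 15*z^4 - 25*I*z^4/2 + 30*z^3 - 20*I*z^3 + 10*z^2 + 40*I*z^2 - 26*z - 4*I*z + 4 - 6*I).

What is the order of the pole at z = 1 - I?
Factor the denominator:
  z^6 - 5*z^5/2 + 6*I*z^5 - 15*z^4 - 25*I*z^4/2 + 30*z^3 - 20*I*z^3 + 10*z^2 + 40*I*z^2 - 26*z - 4*I*z + 4 - 6*I = (z - 1 + I)^4*(z + 3/2 + I)*(z + I)

The numerator P(z) = z^2 + z + 2 has P(1 - I) = 3 - 3*I ≠ 0, so no factor of (z - 1 + I) cancels.
Near z = 1 - I we can therefore write f(z) = g(z)/(z - 1 + I)^4 with g analytic at 1 - I and g(1 - I) ≠ 0 (g is the numerator divided by the remaining denominator factors).

Hence z = 1 - I is a pole of order 4.

Final answer: 4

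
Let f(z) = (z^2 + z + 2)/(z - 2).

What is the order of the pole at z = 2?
Factor the denominator:
  z - 2 = (z - 2)

The numerator P(z) = z^2 + z + 2 has P(2) = 8 ≠ 0, so no factor of (z - 2) cancels.
Near z = 2 we can therefore write f(z) = g(z)/(z - 2) with g analytic at 2 and g(2) ≠ 0 (g is just the numerator).

Hence z = 2 is a pole of order 1.

Final answer: 1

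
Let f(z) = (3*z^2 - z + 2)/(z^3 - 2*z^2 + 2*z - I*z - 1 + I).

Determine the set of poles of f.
The singularities of f are the zeros of the denominator. Factoring,
  z^3 - 2*z^2 + 2*z - I*z - 1 + I = (z - 1 - I)*(z - 1)*(z + I)
so the candidates are z = 1 + I, z = 1, z = -I.

Check the numerator P(z) = 3*z^2 - z + 2 at each one:
  P(1 + I) = 1 + 5*I ≠ 0, so z = 1 + I is a (simple) pole.
  P(1) = 4 ≠ 0, so z = 1 is a (simple) pole.
  P(-I) = -1 + I ≠ 0, so z = -I is a (simple) pole.

Poles of f: {-I, 1, 1 + I}

Final answer: {-I, 1, 1 + I}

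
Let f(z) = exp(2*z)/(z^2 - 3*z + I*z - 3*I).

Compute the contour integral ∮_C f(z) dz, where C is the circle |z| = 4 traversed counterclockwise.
By the residue theorem, ∮_C f(z) dz = 2πi · (sum of the residues of f at the poles inside |z| = 4).

The denominator factors as (z + I)*(z - 3), so the singularities of f are simple poles at z = -I, z = 3.
  |-I|² = 1 < 16 = 4², so this pole is inside the contour.
  |3|² = 9 < 16 = 4², so this pole is inside the contour.

With P(z) = exp(2*z) and Q(z) = z^2 - 3*z + I*z - 3*I, each pole is simple, so Res(f, z₀) = P(z₀)/Q'(z₀) with Q'(z) = 2*z - 3 + I.
  Res(f, -I) = P(-I)/Q'(-I) = (exp(-2*I))/(-3 - I) = (-3/10 + I/10)*exp(-2*I)
  Res(f, 3) = P(3)/Q'(3) = (exp(6))/(3 + I) = (3/10 - I/10)*exp(6)

Sum of residues inside C: (3/10 - I/10)*exp(6) + (-3/10 + I/10)*exp(-2*I)
∮_C f(z) dz = 2πi · ((3/10 - I/10)*exp(6) + (-3/10 + I/10)*exp(-2*I)) = pi*(-1/5 - 3*I/5)*exp(-2*I) + pi*(1/5 + 3*I/5)*exp(6)

Final answer: pi*(-1/5 - 3*I/5)*exp(-2*I) + pi*(1/5 + 3*I/5)*exp(6)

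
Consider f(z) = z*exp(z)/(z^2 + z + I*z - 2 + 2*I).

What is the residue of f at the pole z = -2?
Write f(z) = P(z)/Q(z) with P(z) = z*exp(z) and Q(z) = z^2 + z + I*z - 2 + 2*I.
The denominator factors as Q(z) = (z - 1 + I)*(z + 2), so z = -2 is a simple zero of Q and P is analytic there; z = -2 is therefore a simple pole and
  Res(f, z₀) = P(z₀)/Q'(z₀).

Q'(z) = 2*z + 1 + I, so Q'(-2) = -3 + I.
P(-2) = -2*exp(-2).

Res(f, -2) = (-2*exp(-2))/(-3 + I) = (3/5 + I/5)*exp(-2)

Final answer: (3/5 + I/5)*exp(-2)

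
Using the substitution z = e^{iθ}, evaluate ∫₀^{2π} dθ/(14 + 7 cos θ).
Let J = ∫₀^{2π} dθ/(14 + 7 cos θ).
Put z = e^{iθ}: then cos θ = (z + 1/z)/2, dθ = dz/(iz), and z runs once counterclockwise around |z| = 1:
  J = ∮_{|z|=1} 1/(14 + 7*(z + 1/z)/2) · dz/(iz) = (2/i) ∮_{|z|=1} dz/(7*z^2 + 28*z + 7).
The roots of 7*z^2 + 28*z + 7 are z = (-14 ± sqrt(14^2 - 7^2))/7, with sqrt(147) = 7*sqrt(3); their product is 1, so only z₊ = -2 + sqrt(3) lies inside the unit circle (z₋ = -2 - sqrt(3) lies outside).
z₊ is a simple zero of q(z) = 7*z^2 + 28*z + 7, so Res(1/q, z₊) = 1/q'(z₊) with q'(z) = 14*z + 28; and q'(z₊) = 7*(z₊ - z₋) = 14*sqrt(3).
Therefore J = (2/i) · 2πi · 1/(14*sqrt(3)) = 2*pi/(7*sqrt(3)) = 2*sqrt(3)*pi/21

Final answer: 2*sqrt(3)*pi/21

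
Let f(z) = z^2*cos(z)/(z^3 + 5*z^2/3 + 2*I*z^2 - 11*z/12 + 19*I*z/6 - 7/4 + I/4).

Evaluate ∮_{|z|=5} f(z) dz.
By the residue theorem, ∮_C f(z) dz = 2πi · (sum of the residues of f at the poles inside |z| = 5).

The denominator factors as (z - 1/3 + I)*(z + 3/2)*(z + 1/2 + I), so the singularities of f are simple poles at z = 1/3 - I, z = -3/2, z = -1/2 - I.
  |1/3 - I|² = 10/9 < 25 = 5², so this pole is inside the contour.
  |-3/2|² = 9/4 < 25 = 5², so this pole is inside the contour.
  |-1/2 - I|² = 5/4 < 25 = 5², so this pole is inside the contour.

With P(z) = z^2*cos(z) and Q(z) = z^3 + 5*z^2/3 + 2*I*z^2 - 11*z/12 + 19*I*z/6 - 7/4 + I/4, each pole is simple, so Res(f, z₀) = P(z₀)/Q'(z₀) with Q'(z) = 3*z^2 + 10*z/3 + 4*I*z - 11/12 + 19*I/6.
  Res(f, 1/3 - I) = P(1/3 - I)/Q'(1/3 - I) = ((-8/9 - 2*I/3)*cos(1/3 - I))/(55/36 - 5*I/6) = (-208/785 - 456*I/785)*cos(1/3 - I)
  Res(f, -3/2) = P(-3/2)/Q'(-3/2) = (9*cos(3/2)/4)/(5/6 - 17*I/6) = (135/628 + 459*I/628)*cos(3/2)
  Res(f, -1/2 - I) = P(-1/2 - I)/Q'(-1/2 - I) = ((-3/4 + I)*cos(1/2 + I))/(-5/6 + 5*I/6) = (21/20 - 3*I/20)*cos(1/2 + I)

Sum of residues inside C: (-208/785 - 456*I/785)*cos(1/3 - I) + (21/20 - 3*I/20)*cos(1/2 + I) + (135/628 + 459*I/628)*cos(3/2)
∮_C f(z) dz = 2πi · ((-208/785 - 456*I/785)*cos(1/3 - I) + (21/20 - 3*I/20)*cos(1/2 + I) + (135/628 + 459*I/628)*cos(3/2)) = pi*(912/785 - 416*I/785)*cos(1/3 - I) + pi*(-459/314 + 135*I/314)*cos(3/2) + pi*(3/10 + 21*I/10)*cos(1/2 + I)

Final answer: pi*(912/785 - 416*I/785)*cos(1/3 - I) + pi*(-459/314 + 135*I/314)*cos(3/2) + pi*(3/10 + 21*I/10)*cos(1/2 + I)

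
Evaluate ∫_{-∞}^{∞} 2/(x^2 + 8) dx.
sqrt(2)*pi/2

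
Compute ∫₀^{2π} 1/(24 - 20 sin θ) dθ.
sqrt(11)*pi/22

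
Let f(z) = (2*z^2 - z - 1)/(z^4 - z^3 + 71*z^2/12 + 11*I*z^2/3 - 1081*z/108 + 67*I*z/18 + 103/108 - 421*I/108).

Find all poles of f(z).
The singularities of f are the zeros of the denominator. Factoring,
  z^4 - z^3 + 71*z^2/12 + 11*I*z^2/3 - 1081*z/108 + 67*I*z/18 + 103/108 - 421*I/108 = (z - 1 + I)*(z + 2/3 - 3*I)*(z - 1/3 + 3*I/2)*(z - 1/3 + I/2)
so the candidates are z = 1 - I, z = -2/3 + 3*I, z = 1/3 - 3*I/2, z = 1/3 - I/2.

Check the numerator P(z) = 2*z^2 - z - 1 at each one:
  P(1 - I) = -2 - 3*I ≠ 0, so z = 1 - I is a (simple) pole.
  P(-2/3 + 3*I) = -157/9 - 11*I ≠ 0, so z = -2/3 + 3*I is a (simple) pole.
  P(1/3 - 3*I/2) = -101/18 - I/2 ≠ 0, so z = 1/3 - 3*I/2 is a (simple) pole.
  P(1/3 - I/2) = -29/18 - I/6 ≠ 0, so z = 1/3 - I/2 is a (simple) pole.

Poles of f: {-2/3 + 3*I, 1/3 - 3*I/2, 1/3 - I/2, 1 - I}

Final answer: {-2/3 + 3*I, 1/3 - 3*I/2, 1/3 - I/2, 1 - I}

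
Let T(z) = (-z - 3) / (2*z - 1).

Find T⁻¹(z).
Set w = T(z) = (-z - 3) / (2*z - 1) and solve for z:
  w*(2*z - 1) = -z - 3
  -w + z*(2*w + 1) + 3 = 0
  z*(2*w + 1) = w - 3
  z = (3 - w)/(-2*w - 1)
Renaming the variable, T⁻¹(z) = (-z + 3)/(-2*z - 1) = (z - 3)/(2*z + 1).
(Check: ad - bc = 7 ≠ 0, so T is invertible.)

Final answer: (z - 3)/(2*z + 1)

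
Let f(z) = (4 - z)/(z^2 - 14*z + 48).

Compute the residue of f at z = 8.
-2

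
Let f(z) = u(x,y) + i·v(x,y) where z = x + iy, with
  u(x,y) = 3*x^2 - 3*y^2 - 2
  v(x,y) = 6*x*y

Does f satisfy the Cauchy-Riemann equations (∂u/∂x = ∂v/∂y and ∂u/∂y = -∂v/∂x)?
∂u/∂x = 6*x
∂v/∂y = 6*x
∂u/∂y = -6*y
∂v/∂x = 6*y
∂u/∂x = ∂v/∂y and ∂u/∂y = -∂v/∂x hold identically; f is analytic.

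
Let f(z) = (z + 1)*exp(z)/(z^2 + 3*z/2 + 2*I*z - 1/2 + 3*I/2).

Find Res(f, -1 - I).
Write f(z) = P(z)/Q(z) with P(z) = (z + 1)*exp(z) and Q(z) = z^2 + 3*z/2 + 2*I*z - 1/2 + 3*I/2.
The denominator factors as Q(z) = (z + 1/2 + I)*(z + 1 + I), so z = -1 - I is a simple zero of Q and P is analytic there; z = -1 - I is therefore a simple pole and
  Res(f, z₀) = P(z₀)/Q'(z₀).

Q'(z) = 2*z + 3/2 + 2*I, so Q'(-1 - I) = -1/2.
P(-1 - I) = -I*exp(-1 - I).

Res(f, -1 - I) = (-I*exp(-1 - I))/(-1/2) = 2*I*exp(-1 - I)

Final answer: 2*I*exp(-1 - I)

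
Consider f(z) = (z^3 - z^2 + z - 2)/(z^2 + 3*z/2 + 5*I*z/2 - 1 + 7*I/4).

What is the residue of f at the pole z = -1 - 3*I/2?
Write f(z) = P(z)/Q(z) with P(z) = z^3 - z^2 + z - 2 and Q(z) = z^2 + 3*z/2 + 5*I*z/2 - 1 + 7*I/4.
The denominator factors as Q(z) = (z + 1/2 + I)*(z + 1 + 3*I/2), so z = -1 - 3*I/2 is a simple zero of Q and P is analytic there; z = -1 - 3*I/2 is therefore a simple pole and
  Res(f, z₀) = P(z₀)/Q'(z₀).

Q'(z) = 2*z + 3/2 + 5*I/2, so Q'(-1 - 3*I/2) = -1/2 - I/2.
P(-1 - 3*I/2) = 4 - 45*I/8.

Res(f, -1 - 3*I/2) = (4 - 45*I/8)/(-1/2 - I/2) = 13/8 + 77*I/8

Final answer: 13/8 + 77*I/8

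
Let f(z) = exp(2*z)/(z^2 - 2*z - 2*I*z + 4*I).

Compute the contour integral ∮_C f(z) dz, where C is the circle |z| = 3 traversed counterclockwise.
By the residue theorem, ∮_C f(z) dz = 2πi · (sum of the residues of f at the poles inside |z| = 3).

The denominator factors as (z - 2*I)*(z - 2), so the singularities of f are simple poles at z = 2*I, z = 2.
  |2*I|² = 4 < 9 = 3², so this pole is inside the contour.
  |2|² = 4 < 9 = 3², so this pole is inside the contour.

With P(z) = exp(2*z) and Q(z) = z^2 - 2*z - 2*I*z + 4*I, each pole is simple, so Res(f, z₀) = P(z₀)/Q'(z₀) with Q'(z) = 2*z - 2 - 2*I.
  Res(f, 2*I) = P(2*I)/Q'(2*I) = (exp(4*I))/(-2 + 2*I) = (-1/4 - I/4)*exp(4*I)
  Res(f, 2) = P(2)/Q'(2) = (exp(4))/(2 - 2*I) = (1/4 + I/4)*exp(4)

Sum of residues inside C: (-1/4 - I/4)*exp(4*I) + (1/4 + I/4)*exp(4)
∮_C f(z) dz = 2πi · ((-1/4 - I/4)*exp(4*I) + (1/4 + I/4)*exp(4)) = pi*(1/2 - I/2)*exp(4*I) + pi*(-1/2 + I/2)*exp(4)

Final answer: pi*(1/2 - I/2)*exp(4*I) + pi*(-1/2 + I/2)*exp(4)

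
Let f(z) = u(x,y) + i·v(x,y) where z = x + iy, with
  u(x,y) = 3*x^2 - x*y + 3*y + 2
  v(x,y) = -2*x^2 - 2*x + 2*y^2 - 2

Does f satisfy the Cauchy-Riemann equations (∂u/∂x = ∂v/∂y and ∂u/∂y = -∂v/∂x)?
∂u/∂x = 6*x - y
∂v/∂y = 4*y
∂u/∂y = 3 - x
∂v/∂x = -4*x - 2
∂u/∂x ≠ ∂v/∂y and ∂u/∂y ≠ -∂v/∂x; the Cauchy-Riemann equations are not satisfied, so f is not analytic.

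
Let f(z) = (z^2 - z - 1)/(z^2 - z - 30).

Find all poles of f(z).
The singularities of f are the zeros of the denominator. Factoring,
  z^2 - z - 30 = (z + 5)*(z - 6)
so the candidates are z = -5, z = 6.

Check the numerator P(z) = z^2 - z - 1 at each one:
  P(-5) = 29 ≠ 0, so z = -5 is a (simple) pole.
  P(6) = 29 ≠ 0, so z = 6 is a (simple) pole.

Poles of f: {-5, 6}

Final answer: {-5, 6}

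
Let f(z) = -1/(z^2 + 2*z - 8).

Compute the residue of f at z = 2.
Write f(z) = P(z)/Q(z) with P(z) = -1 and Q(z) = z^2 + 2*z - 8.
The denominator factors as Q(z) = (z + 4)*(z - 2), so z = 2 is a simple zero of Q and P is analytic there; z = 2 is therefore a simple pole and
  Res(f, z₀) = P(z₀)/Q'(z₀).

Q'(z) = 2*z + 2, so Q'(2) = 6.
P(2) = -1.

Res(f, 2) = (-1)/(6) = -1/6

Final answer: -1/6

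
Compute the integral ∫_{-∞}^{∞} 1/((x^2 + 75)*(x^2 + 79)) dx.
Let f(z) = 1/((z^2 + 75)*(z^2 + 79)). The denominator has no real zeros and deg Q - deg P = 4 ≥ 2, so the integral of f over the upper semicircle |z| = R tends to 0 as R → ∞. Closing the contour in the upper half-plane,
  ∫_{-∞}^{∞} f(x) dx = 2πi · Σ Res(f, z_k)  over the poles with Im z_k > 0.

Zeros of the denominator: z^2 + 79 = 0 gives z = ±sqrt(79)*I; z^2 + 75 = 0 gives z = ±5*sqrt(3)*I.
Upper half-plane: z = 5*sqrt(3)*I, z = sqrt(79)*I (simple).

Each pole is a simple zero of Q(z) = z^4 + 154*z^2 + 5925, so Res(f, z₀) = P(z₀)/Q'(z₀) with P(z) = 1, Q'(z) = 4*z^3 + 308*z:
  Res(f, 5*sqrt(3)*I) = (1)/(40*sqrt(3)*I) = -sqrt(3)*I/120
  Res(f, sqrt(79)*I) = (1)/(-8*sqrt(79)*I) = sqrt(79)*I/632

Sum of residues: I*(-sqrt(3)/120 + sqrt(79)/632)
∫_{-∞}^{∞} f(x) dx = 2πi · (I*(-sqrt(3)/120 + sqrt(79)/632)) = pi*(-15*sqrt(79) + 79*sqrt(3))/4740

Final answer: pi*(-15*sqrt(79) + 79*sqrt(3))/4740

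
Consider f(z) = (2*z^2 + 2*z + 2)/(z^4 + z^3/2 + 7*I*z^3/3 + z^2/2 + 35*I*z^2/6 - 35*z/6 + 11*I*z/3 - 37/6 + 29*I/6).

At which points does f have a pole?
The singularities of f are the zeros of the denominator. Factoring,
  z^4 + z^3/2 + 7*I*z^3/3 + z^2/2 + 35*I*z^2/6 - 35*z/6 + 11*I*z/3 - 37/6 + 29*I/6 = (z + 1 - 2*I/3)*(z - 1/2 + 2*I)*(z + 1 - I)*(z - 1 + 2*I)
so the candidates are z = -1 + 2*I/3, z = 1/2 - 2*I, z = -1 + I, z = 1 - 2*I.

Check the numerator P(z) = 2*z^2 + 2*z + 2 at each one:
  P(-1 + 2*I/3) = 10/9 - 4*I/3 ≠ 0, so z = -1 + 2*I/3 is a (simple) pole.
  P(1/2 - 2*I) = -9/2 - 8*I ≠ 0, so z = 1/2 - 2*I is a (simple) pole.
  P(-1 + I) = -2*I ≠ 0, so z = -1 + I is a (simple) pole.
  P(1 - 2*I) = -2 - 12*I ≠ 0, so z = 1 - 2*I is a (simple) pole.

Poles of f: {-1 + 2*I/3, -1 + I, 1/2 - 2*I, 1 - 2*I}

Final answer: {-1 + 2*I/3, -1 + I, 1/2 - 2*I, 1 - 2*I}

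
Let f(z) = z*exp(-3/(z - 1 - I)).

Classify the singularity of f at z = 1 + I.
Let u = z - 1 - I. Then
  e^(-3/u) = Σ_{k≥0} (-3)^k/(k!·u^k) = 1 - 3/u + 9/(2*u^2) - 9/(2*u^3) + ...
which has infinitely many negative powers of u, so exp(-3/(z - 1 - I)) has an essential singularity at z = 1 + I.
The extra factor z is a nonzero polynomial; if the product had at most a pole at z = 1 + I, dividing by that polynomial would leave exp(-3/(z - 1 - I)) with at most a pole too — contradiction. (Equivalently, the product's Laurent series still has infinitely many negative powers.)
So the singularity is essential.

Final answer: essential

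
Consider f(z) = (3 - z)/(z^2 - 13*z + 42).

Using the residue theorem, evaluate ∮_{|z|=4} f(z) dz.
By the residue theorem, ∮_C f(z) dz = 2πi · (sum of the residues of f at the poles inside |z| = 4).

The denominator factors as (z - 6)*(z - 7), so the singularities of f are simple poles at z = 6, z = 7.
  |6|² = 36 > 16 = 4², so this pole is outside the contour.
  |7|² = 49 > 16 = 4², so this pole is outside the contour.

No pole lies inside the contour, so f is analytic on and inside C and the integral is 0 (Cauchy's theorem).

Final answer: 0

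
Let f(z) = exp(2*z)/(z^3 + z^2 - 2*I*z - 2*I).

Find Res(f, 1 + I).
Write f(z) = P(z)/Q(z) with P(z) = exp(2*z) and Q(z) = z^3 + z^2 - 2*I*z - 2*I.
The denominator factors as Q(z) = (z - 1 - I)*(z + 1)*(z + 1 + I), so z = 1 + I is a simple zero of Q and P is analytic there; z = 1 + I is therefore a simple pole and
  Res(f, z₀) = P(z₀)/Q'(z₀).

Q'(z) = 3*z^2 + 2*z - 2*I, so Q'(1 + I) = 2 + 6*I.
P(1 + I) = exp(2 + 2*I).

Res(f, 1 + I) = (exp(2 + 2*I))/(2 + 6*I) = (1/20 - 3*I/20)*exp(2 + 2*I)

Final answer: (1/20 - 3*I/20)*exp(2 + 2*I)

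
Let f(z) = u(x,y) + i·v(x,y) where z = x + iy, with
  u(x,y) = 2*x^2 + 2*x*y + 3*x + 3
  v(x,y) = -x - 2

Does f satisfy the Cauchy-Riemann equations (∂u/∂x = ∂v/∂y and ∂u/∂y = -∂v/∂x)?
∂u/∂x = 4*x + 2*y + 3
∂v/∂y = 0
∂u/∂y = 2*x
∂v/∂x = -1
∂u/∂x ≠ ∂v/∂y and ∂u/∂y ≠ -∂v/∂x; the Cauchy-Riemann equations are not satisfied, so f is not analytic.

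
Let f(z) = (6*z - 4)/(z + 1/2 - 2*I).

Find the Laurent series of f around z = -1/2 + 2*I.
Put w = z - (-1/2 + 2*I), i.e. z = w - 1/2 + 2*I. The denominator is w, so it suffices to rewrite the numerator in powers of w.

P(z) = 6*z - 4
P(w - 1/2 + 2*I) = -7 + 12*I + 6*w

Dividing each term by w:
  f = (-7 + 12*I)/w + 6

Substituting back w = z + 1/2 - 2*I:
  f(z) = (-7 + 12*I)/(z + 1/2 - 2*I) + 6

The series is finite because the numerator is a polynomial; the negative powers form the principal part, and the coefficient of 1/(z + 1/2 - 2*I) gives Res(f, -1/2 + 2*I) = -7 + 12*I.

Final answer: (-7 + 12*I)/(z + 1/2 - 2*I) + 6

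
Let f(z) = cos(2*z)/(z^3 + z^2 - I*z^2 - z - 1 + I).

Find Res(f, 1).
Write f(z) = P(z)/Q(z) with P(z) = cos(2*z) and Q(z) = z^3 + z^2 - I*z^2 - z - 1 + I.
The denominator factors as Q(z) = (z - 1)*(z + 1)*(z + 1 - I), so z = 1 is a simple zero of Q and P is analytic there; z = 1 is therefore a simple pole and
  Res(f, z₀) = P(z₀)/Q'(z₀).

Q'(z) = 3*z^2 + 2*z - 2*I*z - 1, so Q'(1) = 4 - 2*I.
P(1) = cos(2).

Res(f, 1) = (cos(2))/(4 - 2*I) = (1/5 + I/10)*cos(2)

Final answer: (1/5 + I/10)*cos(2)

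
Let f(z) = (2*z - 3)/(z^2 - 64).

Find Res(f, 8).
13/16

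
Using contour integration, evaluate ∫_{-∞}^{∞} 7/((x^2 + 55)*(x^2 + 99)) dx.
Let f(z) = 7/((z^2 + 55)*(z^2 + 99)). The denominator has no real zeros and deg Q - deg P = 4 ≥ 2, so the integral of f over the upper semicircle |z| = R tends to 0 as R → ∞. Closing the contour in the upper half-plane,
  ∫_{-∞}^{∞} f(x) dx = 2πi · Σ Res(f, z_k)  over the poles with Im z_k > 0.

Zeros of the denominator: z^2 + 55 = 0 gives z = ±sqrt(55)*I; z^2 + 99 = 0 gives z = ±3*sqrt(11)*I.
Upper half-plane: z = 3*sqrt(11)*I, z = sqrt(55)*I (simple).

Each pole is a simple zero of Q(z) = z^4 + 154*z^2 + 5445, so Res(f, z₀) = P(z₀)/Q'(z₀) with P(z) = 7, Q'(z) = 4*z^3 + 308*z:
  Res(f, 3*sqrt(11)*I) = (7)/(-264*sqrt(11)*I) = 7*sqrt(11)*I/2904
  Res(f, sqrt(55)*I) = (7)/(88*sqrt(55)*I) = -7*sqrt(55)*I/4840

Sum of residues: 7*I*(-3*sqrt(55) + 5*sqrt(11))/14520
∫_{-∞}^{∞} f(x) dx = 2πi · (7*I*(-3*sqrt(55) + 5*sqrt(11))/14520) = 7*pi*(-5*sqrt(11) + 3*sqrt(55))/7260

Final answer: 7*pi*(-5*sqrt(11) + 3*sqrt(55))/7260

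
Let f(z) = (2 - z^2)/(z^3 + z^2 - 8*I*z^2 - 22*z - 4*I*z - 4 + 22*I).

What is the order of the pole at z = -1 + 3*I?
Factor the denominator:
  z^3 + z^2 - 8*I*z^2 - 22*z - 4*I*z - 4 + 22*I = (z + 1 - 3*I)^2*(z - 1 - 2*I)

The numerator P(z) = 2 - z^2 has P(-1 + 3*I) = 10 + 6*I ≠ 0, so no factor of (z + 1 - 3*I) cancels.
Near z = -1 + 3*I we can therefore write f(z) = g(z)/(z + 1 - 3*I)^2 with g analytic at -1 + 3*I and g(-1 + 3*I) ≠ 0 (g is the numerator divided by the remaining denominator factors).

Hence z = -1 + 3*I is a pole of order 2.

Final answer: 2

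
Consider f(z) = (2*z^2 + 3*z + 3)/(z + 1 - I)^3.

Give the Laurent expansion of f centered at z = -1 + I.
Put w = z - (-1 + I), i.e. z = w - 1 + I. The denominator is w^3, so it suffices to rewrite the numerator in powers of w.

P(z) = 2*z^2 + 3*z + 3
P(w - 1 + I) = -I + (-1 + 4*I)*w + 2*w^2

Dividing each term by w^3:
  f = -I/w^3 + (-1 + 4*I)/w^2 + 2/w

Substituting back w = z + 1 - I:
  f(z) = -I/(z + 1 - I)^3 + (-1 + 4*I)/(z + 1 - I)^2 + 2/(z + 1 - I)

The series is finite because the numerator is a polynomial; the negative powers form the principal part, and the coefficient of 1/(z + 1 - I) gives Res(f, -1 + I) = 2.

Final answer: -I/(z + 1 - I)^3 + (-1 + 4*I)/(z + 1 - I)^2 + 2/(z + 1 - I)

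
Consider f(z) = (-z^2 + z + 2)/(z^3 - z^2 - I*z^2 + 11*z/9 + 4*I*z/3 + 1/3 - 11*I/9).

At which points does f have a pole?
The singularities of f are the zeros of the denominator. Factoring,
  z^3 - z^2 - I*z^2 + 11*z/9 + 4*I*z/3 + 1/3 - 11*I/9 = (z - 2/3 + I)*(z - 1/3 - I)*(z - I)
so the candidates are z = 2/3 - I, z = 1/3 + I, z = I.

Check the numerator P(z) = -z^2 + z + 2 at each one:
  P(2/3 - I) = 29/9 + I/3 ≠ 0, so z = 2/3 - I is a (simple) pole.
  P(1/3 + I) = 29/9 + I/3 ≠ 0, so z = 1/3 + I is a (simple) pole.
  P(I) = 3 + I ≠ 0, so z = I is a (simple) pole.

Poles of f: {I, 1/3 + I, 2/3 - I}

Final answer: {I, 1/3 + I, 2/3 - I}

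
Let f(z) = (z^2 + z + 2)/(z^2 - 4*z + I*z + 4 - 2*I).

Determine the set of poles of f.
{2 - I, 2}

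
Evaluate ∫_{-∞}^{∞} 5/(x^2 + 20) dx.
sqrt(5)*pi/2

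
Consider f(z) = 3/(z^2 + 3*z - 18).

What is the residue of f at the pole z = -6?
Write f(z) = P(z)/Q(z) with P(z) = 3 and Q(z) = z^2 + 3*z - 18.
The denominator factors as Q(z) = (z - 3)*(z + 6), so z = -6 is a simple zero of Q and P is analytic there; z = -6 is therefore a simple pole and
  Res(f, z₀) = P(z₀)/Q'(z₀).

Q'(z) = 2*z + 3, so Q'(-6) = -9.
P(-6) = 3.

Res(f, -6) = (3)/(-9) = -1/3

Final answer: -1/3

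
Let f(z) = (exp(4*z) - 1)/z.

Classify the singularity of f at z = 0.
Let u = z. The exponent is 4*z = 4u, so
  f = (e^(4u) - 1)/u = ((4u) + (4u)^2/2 + (4u)^3/6 + ...)/u = 4 + (8)*u + (32/3)*u^2 + ...
The Laurent expansion about u = 0 has no negative powers; equivalently lim_{z→0} f(z) = 4 exists and is finite.
So the singularity is removable.

Final answer: removable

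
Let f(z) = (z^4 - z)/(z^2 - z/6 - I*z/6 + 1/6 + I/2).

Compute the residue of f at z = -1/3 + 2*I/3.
Write f(z) = P(z)/Q(z) with P(z) = z^4 - z and Q(z) = z^2 - z/6 - I*z/6 + 1/6 + I/2.
The denominator factors as Q(z) = (z - 1/2 + I/2)*(z + 1/3 - 2*I/3), so z = -1/3 + 2*I/3 is a simple zero of Q and P is analytic there; z = -1/3 + 2*I/3 is therefore a simple pole and
  Res(f, z₀) = P(z₀)/Q'(z₀).

Q'(z) = 2*z - 1/6 - I/6, so Q'(-1/3 + 2*I/3) = -5/6 + 7*I/6.
P(-1/3 + 2*I/3) = 20/81 - 10*I/27.

Res(f, -1/3 + 2*I/3) = (20/81 - 10*I/27)/(-5/6 + 7*I/6) = -310/999 + 10*I/999

Final answer: -310/999 + 10*I/999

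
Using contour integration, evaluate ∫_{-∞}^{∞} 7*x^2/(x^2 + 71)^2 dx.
Let f(z) = 7*z^2/(z^2 + 71)^2. The denominator has no real zeros and deg Q - deg P = 2 ≥ 2, so the integral of f over the upper semicircle |z| = R tends to 0 as R → ∞. Closing the contour in the upper half-plane,
  ∫_{-∞}^{∞} f(x) dx = 2πi · Σ Res(f, z_k)  over the poles with Im z_k > 0.

Zeros of the denominator: z^2 + 71 = 0 gives z = ±sqrt(71)*I.
Upper half-plane: z = sqrt(71)*I (a pole of order 2).

Write f(z) = g(z)/(z - sqrt(71)*I)^2 with g(z) = 7*z^2/(z + sqrt(71)*I)^2. For a double pole, Res(f, z₀) = g'(z₀):
  g'(z) = 14*sqrt(71)*I*z/(z + sqrt(71)*I)^3
  Res(f, sqrt(71)*I) = g'(sqrt(71)*I) = -7*sqrt(71)*I/284

∫_{-∞}^{∞} f(x) dx = 2πi · (-7*sqrt(71)*I/284) = 7*sqrt(71)*pi/142

Final answer: 7*sqrt(71)*pi/142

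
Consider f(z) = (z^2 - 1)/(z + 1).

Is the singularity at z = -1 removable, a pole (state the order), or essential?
removable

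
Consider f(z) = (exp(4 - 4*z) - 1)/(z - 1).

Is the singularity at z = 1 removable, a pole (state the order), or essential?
Let u = z - 1. The exponent is 4 - 4*z = -4u, so
  f = (e^(-4u) - 1)/u = ((-4u) + (-4u)^2/2 + (-4u)^3/6 + ...)/u = -4 + (8)*u + (-32/3)*u^2 + ...
The Laurent expansion about u = 0 has no negative powers; equivalently lim_{z→1} f(z) = -4 exists and is finite.
So the singularity is removable.

Final answer: removable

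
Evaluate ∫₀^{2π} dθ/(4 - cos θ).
Call the integral J. The integrand is 2π-periodic and we integrate over a full period, so shifting θ does not change the value (θ → θ + π flips the sign of the trig term). Hence
  J = ∫₀^{2π} dθ/(4 + cos θ).
Put z = e^{iθ}: then cos θ = (z + 1/z)/2, dθ = dz/(iz), and z runs once counterclockwise around |z| = 1:
  J = ∮_{|z|=1} 1/(4 + (z + 1/z)/2) · dz/(iz) = (2/i) ∮_{|z|=1} dz/(z^2 + 8*z + 1).
The roots of z^2 + 8*z + 1 are z = (-4 ± sqrt(4^2 - 1^2)), with sqrt(15) = sqrt(15); their product is 1, so only z₊ = -4 + sqrt(15) lies inside the unit circle (z₋ = -4 - sqrt(15) lies outside).
z₊ is a simple zero of q(z) = z^2 + 8*z + 1, so Res(1/q, z₊) = 1/q'(z₊) with q'(z) = 2*z + 8; and q'(z₊) = (z₊ - z₋) = 2*sqrt(15).
Therefore J = (2/i) · 2πi · 1/(2*sqrt(15)) = 2*pi/(sqrt(15)) = 2*sqrt(15)*pi/15

Final answer: 2*sqrt(15)*pi/15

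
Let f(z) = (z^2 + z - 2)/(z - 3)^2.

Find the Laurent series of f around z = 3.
Put w = z - (3), i.e. z = w + 3. The denominator is w^2, so it suffices to rewrite the numerator in powers of w.

P(z) = z^2 + z - 2
P(w + 3) = 10 + 7*w + w^2

Dividing each term by w^2:
  f = 10/w^2 + 7/w + 1

Substituting back w = z - 3:
  f(z) = 10/(z - 3)^2 + 7/(z - 3) + 1

The series is finite because the numerator is a polynomial; the negative powers form the principal part, and the coefficient of 1/(z - 3) gives Res(f, 3) = 7.

Final answer: 10/(z - 3)^2 + 7/(z - 3) + 1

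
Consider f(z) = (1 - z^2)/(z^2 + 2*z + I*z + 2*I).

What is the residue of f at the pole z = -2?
Write f(z) = P(z)/Q(z) with P(z) = 1 - z^2 and Q(z) = z^2 + 2*z + I*z + 2*I.
The denominator factors as Q(z) = (z + 2)*(z + I), so z = -2 is a simple zero of Q and P is analytic there; z = -2 is therefore a simple pole and
  Res(f, z₀) = P(z₀)/Q'(z₀).

Q'(z) = 2*z + 2 + I, so Q'(-2) = -2 + I.
P(-2) = -3.

Res(f, -2) = (-3)/(-2 + I) = 6/5 + 3*I/5

Final answer: 6/5 + 3*I/5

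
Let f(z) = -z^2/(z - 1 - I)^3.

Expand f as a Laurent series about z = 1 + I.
-2*I/(z - 1 - I)^3 + (-2 - 2*I)/(z - 1 - I)^2 - 1/(z - 1 - I)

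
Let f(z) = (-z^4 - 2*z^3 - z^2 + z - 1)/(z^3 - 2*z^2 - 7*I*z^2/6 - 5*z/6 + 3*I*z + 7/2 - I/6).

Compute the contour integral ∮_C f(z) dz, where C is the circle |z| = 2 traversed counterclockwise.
By the residue theorem, ∮_C f(z) dz = 2πi · (sum of the residues of f at the poles inside |z| = 2).

The denominator factors as (z + 1 - 2*I/3)*(z - 2 + I/2)*(z - 1 - I), so the singularities of f are simple poles at z = -1 + 2*I/3, z = 2 - I/2, z = 1 + I.
  |-1 + 2*I/3|² = 13/9 < 4 = 2², so this pole is inside the contour.
  |2 - I/2|² = 17/4 > 4 = 2², so this pole is outside the contour.
  |1 + I|² = 2 < 4 = 2², so this pole is inside the contour.

With P(z) = -z^4 - 2*z^3 - z^2 + z - 1 and Q(z) = z^3 - 2*z^2 - 7*I*z^2/6 - 5*z/6 + 3*I*z + 7/2 - I/6, each pole is simple, so Res(f, z₀) = P(z₀)/Q'(z₀) with Q'(z) = 3*z^2 - 4*z - 7*I*z/3 - 5/6 + 3*I.
  Res(f, -1 + 2*I/3) = P(-1 + 2*I/3)/Q'(-1 + 2*I/3) = (-142/81 + 2*I/27)/(115/18 - 4*I/3) = -32948/124209 - 604*I/13801
  Res(f, 1 + I) = P(1 + I)/Q'(1 + I) = (8 - 5*I)/(-5/2 + 8*I/3) = -1200/481 - 318*I/481

Sum of residues inside C: -120452/43641 - 3418*I/4849
∮_C f(z) dz = 2πi · (-120452/43641 - 3418*I/4849) = pi*(6836/4849 - 240904*I/43641)

Final answer: pi*(6836/4849 - 240904*I/43641)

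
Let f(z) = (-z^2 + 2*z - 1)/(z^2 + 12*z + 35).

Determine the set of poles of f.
The singularities of f are the zeros of the denominator. Factoring,
  z^2 + 12*z + 35 = (z + 5)*(z + 7)
so the candidates are z = -5, z = -7.

Check the numerator P(z) = -z^2 + 2*z - 1 at each one:
  P(-5) = -36 ≠ 0, so z = -5 is a (simple) pole.
  P(-7) = -64 ≠ 0, so z = -7 is a (simple) pole.

Poles of f: {-7, -5}

Final answer: {-7, -5}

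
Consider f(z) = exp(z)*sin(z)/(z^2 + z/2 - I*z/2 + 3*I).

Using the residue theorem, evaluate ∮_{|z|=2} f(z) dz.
By the residue theorem, ∮_C f(z) dz = 2πi · (sum of the residues of f at the poles inside |z| = 2).

The denominator factors as (z - 1 + I)*(z + 3/2 - 3*I/2), so the singularities of f are simple poles at z = 1 - I, z = -3/2 + 3*I/2.
  |1 - I|² = 2 < 4 = 2², so this pole is inside the contour.
  |-3/2 + 3*I/2|² = 9/2 > 4 = 2², so this pole is outside the contour.

With P(z) = exp(z)*sin(z) and Q(z) = z^2 + z/2 - I*z/2 + 3*I, each pole is simple, so Res(f, z₀) = P(z₀)/Q'(z₀) with Q'(z) = 2*z + 1/2 - I/2.
  Res(f, 1 - I) = P(1 - I)/Q'(1 - I) = (exp(1 - I)*sin(1 - I))/(5/2 - 5*I/2) = (1/5 + I/5)*exp(1 - I)*sin(1 - I)

∮_C f(z) dz = 2πi · ((1/5 + I/5)*exp(1 - I)*sin(1 - I)) = pi*(-2/5 + 2*I/5)*exp(1 - I)*sin(1 - I)

Final answer: pi*(-2/5 + 2*I/5)*exp(1 - I)*sin(1 - I)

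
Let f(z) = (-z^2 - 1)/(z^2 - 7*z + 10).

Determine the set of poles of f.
The singularities of f are the zeros of the denominator. Factoring,
  z^2 - 7*z + 10 = (z - 5)*(z - 2)
so the candidates are z = 5, z = 2.

Check the numerator P(z) = -z^2 - 1 at each one:
  P(5) = -26 ≠ 0, so z = 5 is a (simple) pole.
  P(2) = -5 ≠ 0, so z = 2 is a (simple) pole.

Poles of f: {2, 5}

Final answer: {2, 5}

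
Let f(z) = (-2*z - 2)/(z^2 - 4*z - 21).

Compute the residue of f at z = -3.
-2/5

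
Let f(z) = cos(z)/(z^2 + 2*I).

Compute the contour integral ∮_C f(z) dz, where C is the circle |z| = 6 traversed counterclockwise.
By the residue theorem, ∮_C f(z) dz = 2πi · (sum of the residues of f at the poles inside |z| = 6).

The denominator factors as (z - 1 + I)*(z + 1 - I), so the singularities of f are simple poles at z = 1 - I, z = -1 + I.
  |1 - I|² = 2 < 36 = 6², so this pole is inside the contour.
  |-1 + I|² = 2 < 36 = 6², so this pole is inside the contour.

With P(z) = cos(z) and Q(z) = z^2 + 2*I, each pole is simple, so Res(f, z₀) = P(z₀)/Q'(z₀) with Q'(z) = 2*z.
  Res(f, 1 - I) = P(1 - I)/Q'(1 - I) = (cos(1 - I))/(2 - 2*I) = (1/4 + I/4)*cos(1 - I)
  Res(f, -1 + I) = P(-1 + I)/Q'(-1 + I) = (cos(1 - I))/(-2 + 2*I) = (-1/4 - I/4)*cos(1 - I)

Sum of residues inside C: 0
∮_C f(z) dz = 2πi · (0) = 0

Final answer: 0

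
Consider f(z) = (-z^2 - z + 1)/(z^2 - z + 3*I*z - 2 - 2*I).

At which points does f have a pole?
The singularities of f are the zeros of the denominator. Factoring,
  z^2 - z + 3*I*z - 2 - 2*I = (z + 2*I)*(z - 1 + I)
so the candidates are z = -2*I, z = 1 - I.

Check the numerator P(z) = -z^2 - z + 1 at each one:
  P(-2*I) = 5 + 2*I ≠ 0, so z = -2*I is a (simple) pole.
  P(1 - I) = 3*I ≠ 0, so z = 1 - I is a (simple) pole.

Poles of f: {-2*I, 1 - I}

Final answer: {-2*I, 1 - I}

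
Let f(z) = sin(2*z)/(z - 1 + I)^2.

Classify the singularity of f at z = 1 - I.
pole of order 2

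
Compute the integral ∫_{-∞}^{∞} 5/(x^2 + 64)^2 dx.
Let f(z) = 5/(z^2 + 64)^2. The denominator has no real zeros and deg Q - deg P = 4 ≥ 2, so the integral of f over the upper semicircle |z| = R tends to 0 as R → ∞. Closing the contour in the upper half-plane,
  ∫_{-∞}^{∞} f(x) dx = 2πi · Σ Res(f, z_k)  over the poles with Im z_k > 0.

Zeros of the denominator: z^2 + 64 = 0 gives z = ±8*I.
Upper half-plane: z = 8*I (a pole of order 2).

Write f(z) = g(z)/(z - 8*I)^2 with g(z) = 5/(z + 8*I)^2. For a double pole, Res(f, z₀) = g'(z₀):
  g'(z) = -10/(z + 8*I)^3
  Res(f, 8*I) = g'(8*I) = -5*I/2048

∫_{-∞}^{∞} f(x) dx = 2πi · (-5*I/2048) = 5*pi/1024

Final answer: 5*pi/1024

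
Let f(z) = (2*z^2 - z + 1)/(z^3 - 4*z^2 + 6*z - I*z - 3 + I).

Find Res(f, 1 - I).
-3/5 + 6*I/5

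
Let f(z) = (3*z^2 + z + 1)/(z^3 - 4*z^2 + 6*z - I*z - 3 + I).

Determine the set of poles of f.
{1 - I, 1, 2 + I}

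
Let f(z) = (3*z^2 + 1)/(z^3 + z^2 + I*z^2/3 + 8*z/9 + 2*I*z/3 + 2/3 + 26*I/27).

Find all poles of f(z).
The singularities of f are the zeros of the denominator. Factoring,
  z^3 + z^2 + I*z^2/3 + 8*z/9 + 2*I*z/3 + 2/3 + 26*I/27 = (z + 1 + I/3)*(z + 1/3 - I)*(z - 1/3 + I)
so the candidates are z = -1 - I/3, z = -1/3 + I, z = 1/3 - I.

Check the numerator P(z) = 3*z^2 + 1 at each one:
  P(-1 - I/3) = 11/3 + 2*I ≠ 0, so z = -1 - I/3 is a (simple) pole.
  P(-1/3 + I) = -5/3 - 2*I ≠ 0, so z = -1/3 + I is a (simple) pole.
  P(1/3 - I) = -5/3 - 2*I ≠ 0, so z = 1/3 - I is a (simple) pole.

Poles of f: {-1 - I/3, -1/3 + I, 1/3 - I}

Final answer: {-1 - I/3, -1/3 + I, 1/3 - I}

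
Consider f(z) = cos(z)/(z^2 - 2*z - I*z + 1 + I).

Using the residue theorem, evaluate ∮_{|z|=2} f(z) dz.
By the residue theorem, ∮_C f(z) dz = 2πi · (sum of the residues of f at the poles inside |z| = 2).

The denominator factors as (z - 1)*(z - 1 - I), so the singularities of f are simple poles at z = 1, z = 1 + I.
  |1|² = 1 < 4 = 2², so this pole is inside the contour.
  |1 + I|² = 2 < 4 = 2², so this pole is inside the contour.

With P(z) = cos(z) and Q(z) = z^2 - 2*z - I*z + 1 + I, each pole is simple, so Res(f, z₀) = P(z₀)/Q'(z₀) with Q'(z) = 2*z - 2 - I.
  Res(f, 1) = P(1)/Q'(1) = (cos(1))/(-I) = I*cos(1)
  Res(f, 1 + I) = P(1 + I)/Q'(1 + I) = (cos(1 + I))/(I) = -I*cos(1 + I)

Sum of residues inside C: -I*cos(1 + I) + I*cos(1)
∮_C f(z) dz = 2πi · (-I*cos(1 + I) + I*cos(1)) = -2*pi*cos(1) + 2*pi*cos(1 + I)

Final answer: -2*pi*cos(1) + 2*pi*cos(1 + I)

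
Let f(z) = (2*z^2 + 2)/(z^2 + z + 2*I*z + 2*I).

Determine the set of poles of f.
{-1, -2*I}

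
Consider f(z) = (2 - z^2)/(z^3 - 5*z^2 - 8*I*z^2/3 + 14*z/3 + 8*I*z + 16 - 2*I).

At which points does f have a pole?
The singularities of f are the zeros of the denominator. Factoring,
  z^3 - 5*z^2 - 8*I*z^2/3 + 14*z/3 + 8*I*z + 16 - 2*I = (z - 3 + I)*(z + 1 - 2*I/3)*(z - 3 - 3*I)
so the candidates are z = 3 - I, z = -1 + 2*I/3, z = 3 + 3*I.

Check the numerator P(z) = 2 - z^2 at each one:
  P(3 - I) = -6 + 6*I ≠ 0, so z = 3 - I is a (simple) pole.
  P(-1 + 2*I/3) = 13/9 + 4*I/3 ≠ 0, so z = -1 + 2*I/3 is a (simple) pole.
  P(3 + 3*I) = 2 - 18*I ≠ 0, so z = 3 + 3*I is a (simple) pole.

Poles of f: {-1 + 2*I/3, 3 - I, 3 + 3*I}

Final answer: {-1 + 2*I/3, 3 - I, 3 + 3*I}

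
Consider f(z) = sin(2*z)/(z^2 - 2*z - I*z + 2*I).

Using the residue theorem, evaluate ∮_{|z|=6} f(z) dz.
pi*(-2/5 + 4*I/5)*sin(4) + pi*(4/5 + 2*I/5)*sinh(2)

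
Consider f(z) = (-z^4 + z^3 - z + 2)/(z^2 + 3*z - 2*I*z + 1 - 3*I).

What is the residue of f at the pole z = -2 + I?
Write f(z) = P(z)/Q(z) with P(z) = -z^4 + z^3 - z + 2 and Q(z) = z^2 + 3*z - 2*I*z + 1 - 3*I.
The denominator factors as Q(z) = (z + 1 - I)*(z + 2 - I), so z = -2 + I is a simple zero of Q and P is analytic there; z = -2 + I is therefore a simple pole and
  Res(f, z₀) = P(z₀)/Q'(z₀).

Q'(z) = 2*z + 3 - 2*I, so Q'(-2 + I) = -1.
P(-2 + I) = 9 + 34*I.

Res(f, -2 + I) = (9 + 34*I)/(-1) = -9 - 34*I

Final answer: -9 - 34*I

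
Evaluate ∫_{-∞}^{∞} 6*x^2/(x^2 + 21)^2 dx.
sqrt(21)*pi/7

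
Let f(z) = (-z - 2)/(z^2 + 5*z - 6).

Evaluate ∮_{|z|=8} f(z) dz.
By the residue theorem, ∮_C f(z) dz = 2πi · (sum of the residues of f at the poles inside |z| = 8).

The denominator factors as (z - 1)*(z + 6), so the singularities of f are simple poles at z = 1, z = -6.
  |1|² = 1 < 64 = 8², so this pole is inside the contour.
  |-6|² = 36 < 64 = 8², so this pole is inside the contour.

With P(z) = -z - 2 and Q(z) = z^2 + 5*z - 6, each pole is simple, so Res(f, z₀) = P(z₀)/Q'(z₀) with Q'(z) = 2*z + 5.
  Res(f, 1) = P(1)/Q'(1) = (-3)/(7) = -3/7
  Res(f, -6) = P(-6)/Q'(-6) = (4)/(-7) = -4/7

Sum of residues inside C: -1
∮_C f(z) dz = 2πi · (-1) = -2*I*pi

Final answer: -2*I*pi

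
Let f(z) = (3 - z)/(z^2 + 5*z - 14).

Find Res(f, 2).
Write f(z) = P(z)/Q(z) with P(z) = 3 - z and Q(z) = z^2 + 5*z - 14.
The denominator factors as Q(z) = (z + 7)*(z - 2), so z = 2 is a simple zero of Q and P is analytic there; z = 2 is therefore a simple pole and
  Res(f, z₀) = P(z₀)/Q'(z₀).

Q'(z) = 2*z + 5, so Q'(2) = 9.
P(2) = 1.

Res(f, 2) = (1)/(9) = 1/9

Final answer: 1/9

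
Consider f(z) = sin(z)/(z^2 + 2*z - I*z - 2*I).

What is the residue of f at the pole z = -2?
Write f(z) = P(z)/Q(z) with P(z) = sin(z) and Q(z) = z^2 + 2*z - I*z - 2*I.
The denominator factors as Q(z) = (z + 2)*(z - I), so z = -2 is a simple zero of Q and P is analytic there; z = -2 is therefore a simple pole and
  Res(f, z₀) = P(z₀)/Q'(z₀).

Q'(z) = 2*z + 2 - I, so Q'(-2) = -2 - I.
P(-2) = -sin(2).

Res(f, -2) = (-sin(2))/(-2 - I) = (2/5 - I/5)*sin(2)

Final answer: (2/5 - I/5)*sin(2)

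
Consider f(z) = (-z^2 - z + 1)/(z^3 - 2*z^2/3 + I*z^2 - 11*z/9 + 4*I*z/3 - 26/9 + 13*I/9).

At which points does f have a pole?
The singularities of f are the zeros of the denominator. Factoring,
  z^3 - 2*z^2/3 + I*z^2 - 11*z/9 + 4*I*z/3 - 26/9 + 13*I/9 = (z + 2/3 + I)*(z + 2/3 - I)*(z - 2 + I)
so the candidates are z = -2/3 - I, z = -2/3 + I, z = 2 - I.

Check the numerator P(z) = -z^2 - z + 1 at each one:
  P(-2/3 - I) = 20/9 - I/3 ≠ 0, so z = -2/3 - I is a (simple) pole.
  P(-2/3 + I) = 20/9 + I/3 ≠ 0, so z = -2/3 + I is a (simple) pole.
  P(2 - I) = -4 + 5*I ≠ 0, so z = 2 - I is a (simple) pole.

Poles of f: {-2/3 - I, -2/3 + I, 2 - I}

Final answer: {-2/3 - I, -2/3 + I, 2 - I}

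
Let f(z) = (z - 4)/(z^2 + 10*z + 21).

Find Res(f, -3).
Write f(z) = P(z)/Q(z) with P(z) = z - 4 and Q(z) = z^2 + 10*z + 21.
The denominator factors as Q(z) = (z + 3)*(z + 7), so z = -3 is a simple zero of Q and P is analytic there; z = -3 is therefore a simple pole and
  Res(f, z₀) = P(z₀)/Q'(z₀).

Q'(z) = 2*z + 10, so Q'(-3) = 4.
P(-3) = -7.

Res(f, -3) = (-7)/(4) = -7/4

Final answer: -7/4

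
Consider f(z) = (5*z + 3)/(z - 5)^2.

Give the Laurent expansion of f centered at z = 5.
28/(z - 5)^2 + 5/(z - 5)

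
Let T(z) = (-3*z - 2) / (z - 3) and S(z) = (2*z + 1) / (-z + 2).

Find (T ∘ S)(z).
(T ∘ S)(z) = T(S(z)) = ((-3)*S(z) + (-2))/((1)*S(z) + (-3)). Multiply numerator and denominator by -z + 2:
  numerator:   (-3)*(2*z + 1) + (-2)*(-z + 2) = -4*z - 7
  denominator: (1)*(2*z + 1) + (-3)*(-z + 2) = 5*z - 5
(T ∘ S)(z) = (-4*z - 7)/(5*z - 5)

Final answer: (-4*z - 7)/(5*z - 5)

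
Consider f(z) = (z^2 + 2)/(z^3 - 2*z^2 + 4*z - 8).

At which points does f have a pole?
The singularities of f are the zeros of the denominator. Factoring,
  z^3 - 2*z^2 + 4*z - 8 = (z + 2*I)*(z - 2)*(z - 2*I)
so the candidates are z = -2*I, z = 2, z = 2*I.

Check the numerator P(z) = z^2 + 2 at each one:
  P(-2*I) = -2 ≠ 0, so z = -2*I is a (simple) pole.
  P(2) = 6 ≠ 0, so z = 2 is a (simple) pole.
  P(2*I) = -2 ≠ 0, so z = 2*I is a (simple) pole.

Poles of f: {-2*I, 2*I, 2}

Final answer: {-2*I, 2*I, 2}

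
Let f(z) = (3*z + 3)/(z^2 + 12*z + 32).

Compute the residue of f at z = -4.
Write f(z) = P(z)/Q(z) with P(z) = 3*z + 3 and Q(z) = z^2 + 12*z + 32.
The denominator factors as Q(z) = (z + 8)*(z + 4), so z = -4 is a simple zero of Q and P is analytic there; z = -4 is therefore a simple pole and
  Res(f, z₀) = P(z₀)/Q'(z₀).

Q'(z) = 2*z + 12, so Q'(-4) = 4.
P(-4) = -9.

Res(f, -4) = (-9)/(4) = -9/4

Final answer: -9/4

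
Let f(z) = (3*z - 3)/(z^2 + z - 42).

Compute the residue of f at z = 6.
Write f(z) = P(z)/Q(z) with P(z) = 3*z - 3 and Q(z) = z^2 + z - 42.
The denominator factors as Q(z) = (z - 6)*(z + 7), so z = 6 is a simple zero of Q and P is analytic there; z = 6 is therefore a simple pole and
  Res(f, z₀) = P(z₀)/Q'(z₀).

Q'(z) = 2*z + 1, so Q'(6) = 13.
P(6) = 15.

Res(f, 6) = (15)/(13) = 15/13

Final answer: 15/13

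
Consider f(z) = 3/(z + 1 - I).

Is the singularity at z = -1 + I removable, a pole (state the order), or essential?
Write f(z) = g(z)/(z + 1 - I) with g(z) = 3.
g is entire and g(-1 + I) = 3 ≠ 0, so no factor of (z + 1 - I) cancels: the Laurent expansion of f about z = -1 + I starts at the power -1, i.e. lim_{z→z₀} (z - z₀) f(z) = 3 is finite and nonzero.
So z = -1 + I is a pole of order 1.

Final answer: pole of order 1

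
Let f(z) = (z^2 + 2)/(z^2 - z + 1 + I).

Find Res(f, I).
Write f(z) = P(z)/Q(z) with P(z) = z^2 + 2 and Q(z) = z^2 - z + 1 + I.
The denominator factors as Q(z) = (z - I)*(z - 1 + I), so z = I is a simple zero of Q and P is analytic there; z = I is therefore a simple pole and
  Res(f, z₀) = P(z₀)/Q'(z₀).

Q'(z) = 2*z - 1, so Q'(I) = -1 + 2*I.
P(I) = 1.

Res(f, I) = (1)/(-1 + 2*I) = -1/5 - 2*I/5

Final answer: -1/5 - 2*I/5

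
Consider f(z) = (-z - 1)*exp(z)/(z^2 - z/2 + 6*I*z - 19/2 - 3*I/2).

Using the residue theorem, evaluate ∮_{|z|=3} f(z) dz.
By the residue theorem, ∮_C f(z) dz = 2πi · (sum of the residues of f at the poles inside |z| = 3).

The denominator factors as (z + 1/2 + 3*I)*(z - 1 + 3*I), so the singularities of f are simple poles at z = -1/2 - 3*I, z = 1 - 3*I.
  |-1/2 - 3*I|² = 37/4 > 9 = 3², so this pole is outside the contour.
  |1 - 3*I|² = 10 > 9 = 3², so this pole is outside the contour.

No pole lies inside the contour, so f is analytic on and inside C and the integral is 0 (Cauchy's theorem).

Final answer: 0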